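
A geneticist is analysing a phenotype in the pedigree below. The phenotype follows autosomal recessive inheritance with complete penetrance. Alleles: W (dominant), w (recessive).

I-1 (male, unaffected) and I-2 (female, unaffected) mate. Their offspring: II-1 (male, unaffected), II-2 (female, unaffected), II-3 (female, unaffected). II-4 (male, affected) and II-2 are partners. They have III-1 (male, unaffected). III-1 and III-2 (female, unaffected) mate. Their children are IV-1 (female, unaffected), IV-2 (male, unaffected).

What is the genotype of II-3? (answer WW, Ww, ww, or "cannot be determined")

cannot be determined

II-3's phenotype allows WW or Ww, and no parent or child forces a single allele at both positions; consistent genotype assignments exist with II-3 as WW or Ww.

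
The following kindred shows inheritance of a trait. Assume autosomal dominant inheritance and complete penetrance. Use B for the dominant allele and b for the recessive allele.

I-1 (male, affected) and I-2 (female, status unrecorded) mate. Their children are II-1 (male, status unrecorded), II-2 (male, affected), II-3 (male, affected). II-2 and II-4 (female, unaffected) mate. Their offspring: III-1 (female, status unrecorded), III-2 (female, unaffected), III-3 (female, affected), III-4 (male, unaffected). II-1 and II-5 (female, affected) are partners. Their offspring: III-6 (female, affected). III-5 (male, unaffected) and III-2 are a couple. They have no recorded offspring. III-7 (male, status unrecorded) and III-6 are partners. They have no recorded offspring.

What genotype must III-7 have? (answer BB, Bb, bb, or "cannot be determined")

cannot be determined

III-7's phenotype is unrecorded, and no parent or child forces a single allele at both positions; consistent genotype assignments exist with III-7 as BB or Bb or bb.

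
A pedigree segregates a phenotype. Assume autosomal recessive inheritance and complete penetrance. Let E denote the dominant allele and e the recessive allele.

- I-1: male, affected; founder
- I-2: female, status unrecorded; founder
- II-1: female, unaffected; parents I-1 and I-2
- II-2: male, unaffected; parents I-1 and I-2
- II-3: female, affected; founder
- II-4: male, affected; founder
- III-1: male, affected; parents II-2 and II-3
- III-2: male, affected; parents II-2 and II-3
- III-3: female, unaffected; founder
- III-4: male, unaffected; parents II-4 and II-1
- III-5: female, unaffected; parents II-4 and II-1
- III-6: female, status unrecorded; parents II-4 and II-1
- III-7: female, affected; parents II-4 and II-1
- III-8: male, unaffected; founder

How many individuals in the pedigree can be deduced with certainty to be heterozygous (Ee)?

4

Obligate heterozygotes: II-1 is unaffected so carries E and received e from I-1 (ee), so II-1 is Ee; II-2 is unaffected so carries E and received e from I-1 (ee), so II-2 is Ee; III-4 is unaffected so carries E and received e from II-4 (ee), so III-4 is Ee; III-5 is unaffected so carries E and received e from II-4 (ee), so III-5 is Ee.
Every other individual is either homozygous by phenotype or has at least one consistent homozygous assignment, so the count is 4.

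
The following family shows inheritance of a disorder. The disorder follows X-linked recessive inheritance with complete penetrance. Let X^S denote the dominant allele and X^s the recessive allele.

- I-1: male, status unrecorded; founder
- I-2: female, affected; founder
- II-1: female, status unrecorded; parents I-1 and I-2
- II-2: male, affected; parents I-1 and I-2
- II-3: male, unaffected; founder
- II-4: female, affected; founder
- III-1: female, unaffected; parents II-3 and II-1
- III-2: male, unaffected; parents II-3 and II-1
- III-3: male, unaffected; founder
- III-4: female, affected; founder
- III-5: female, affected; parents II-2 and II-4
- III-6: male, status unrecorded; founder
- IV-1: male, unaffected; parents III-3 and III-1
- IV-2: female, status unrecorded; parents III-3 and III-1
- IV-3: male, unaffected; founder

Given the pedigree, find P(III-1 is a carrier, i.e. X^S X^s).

II-3 is unaffected, so II-3 is X^S Y.
II-1 received S from I-1 (X^S Y) and received s from I-2 (X^s X^s), so II-1 is X^S X^s.
Their cross gives offspring ratios 1/2 X^S X^S : 1/2 X^S X^s. Conditioning on III-1 being unaffected, P(X^S X^s) = 1/2 / 1 = 1/2 before taking III-1's own offspring into account.
III-3 is unaffected, so III-3 is X^S Y.
Now use III-1's offspring. Probability of each recorded status — unaffected son IV-1: 1/2 if III-1 is X^S X^s, 1 if X^S X^S. (IV-2: equally likely either way, so uninformative.)
Bayes: P(X^S X^s) = 1/2·1/2 / (1/2·1/2 + 1/2·1) = 1/3.

1/3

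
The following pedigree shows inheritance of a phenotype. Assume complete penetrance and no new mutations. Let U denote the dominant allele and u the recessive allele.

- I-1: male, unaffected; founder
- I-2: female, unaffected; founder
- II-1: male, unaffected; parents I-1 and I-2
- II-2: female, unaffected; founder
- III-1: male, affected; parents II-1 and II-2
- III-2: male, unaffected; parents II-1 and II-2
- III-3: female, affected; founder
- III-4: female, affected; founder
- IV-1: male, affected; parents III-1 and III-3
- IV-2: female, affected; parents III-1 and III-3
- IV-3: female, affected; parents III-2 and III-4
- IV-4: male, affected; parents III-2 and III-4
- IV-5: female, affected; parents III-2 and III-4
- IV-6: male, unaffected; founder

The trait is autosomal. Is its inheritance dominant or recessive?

II-1 and II-2 are both unaffected yet have an affected child III-1. Under dominance, an affected child requires at least one affected parent, so the trait cannot be dominant.

recessive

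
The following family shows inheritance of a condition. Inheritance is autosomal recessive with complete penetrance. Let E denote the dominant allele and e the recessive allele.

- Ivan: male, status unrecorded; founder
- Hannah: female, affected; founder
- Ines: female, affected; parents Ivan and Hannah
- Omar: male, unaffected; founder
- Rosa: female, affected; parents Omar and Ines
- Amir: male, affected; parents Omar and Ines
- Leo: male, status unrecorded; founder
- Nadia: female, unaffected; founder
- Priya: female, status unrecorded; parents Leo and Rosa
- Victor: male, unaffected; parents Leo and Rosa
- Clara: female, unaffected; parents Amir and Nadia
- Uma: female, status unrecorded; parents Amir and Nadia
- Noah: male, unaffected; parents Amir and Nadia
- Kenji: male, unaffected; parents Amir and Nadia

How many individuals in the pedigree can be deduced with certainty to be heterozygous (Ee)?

5

Obligate heterozygotes: Omar is unaffected so carries E and passed e to Rosa (ee), so Omar is Ee; Victor is unaffected so carries E and received e from Rosa (ee), so Victor is Ee; Clara is unaffected so carries E and received e from Amir (ee), so Clara is Ee; Noah is unaffected so carries E and received e from Amir (ee), so Noah is Ee; Kenji is unaffected so carries E and received e from Amir (ee), so Kenji is Ee.
Every other individual is either homozygous by phenotype or has at least one consistent homozygous assignment, so the count is 5.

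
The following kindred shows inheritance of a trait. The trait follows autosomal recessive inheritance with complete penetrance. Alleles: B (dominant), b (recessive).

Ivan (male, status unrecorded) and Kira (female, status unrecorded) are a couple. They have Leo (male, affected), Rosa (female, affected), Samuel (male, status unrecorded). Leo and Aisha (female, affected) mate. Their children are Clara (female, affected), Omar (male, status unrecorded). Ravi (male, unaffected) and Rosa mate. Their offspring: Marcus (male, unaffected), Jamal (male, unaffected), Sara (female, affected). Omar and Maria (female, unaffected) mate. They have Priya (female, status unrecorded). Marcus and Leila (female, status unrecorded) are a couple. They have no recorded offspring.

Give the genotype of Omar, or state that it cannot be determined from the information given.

bb

From phenotype alone, Omar is BB or Bb or bb.
Omar received b from Leo (bb) and received b from Aisha (bb), so Omar is bb.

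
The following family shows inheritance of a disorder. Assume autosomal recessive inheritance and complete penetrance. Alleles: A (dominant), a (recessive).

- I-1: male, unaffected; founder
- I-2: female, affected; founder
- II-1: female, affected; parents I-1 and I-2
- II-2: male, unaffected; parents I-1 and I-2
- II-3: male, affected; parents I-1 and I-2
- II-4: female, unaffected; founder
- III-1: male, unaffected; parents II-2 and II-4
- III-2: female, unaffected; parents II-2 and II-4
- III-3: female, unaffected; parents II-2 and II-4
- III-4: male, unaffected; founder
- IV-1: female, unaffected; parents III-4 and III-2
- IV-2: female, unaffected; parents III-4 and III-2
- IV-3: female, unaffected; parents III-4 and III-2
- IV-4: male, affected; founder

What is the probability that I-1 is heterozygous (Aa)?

I-1 is unaffected so carries A and passed a to II-1 (aa), so I-1 is Aa, giving P(Aa) = 1.

1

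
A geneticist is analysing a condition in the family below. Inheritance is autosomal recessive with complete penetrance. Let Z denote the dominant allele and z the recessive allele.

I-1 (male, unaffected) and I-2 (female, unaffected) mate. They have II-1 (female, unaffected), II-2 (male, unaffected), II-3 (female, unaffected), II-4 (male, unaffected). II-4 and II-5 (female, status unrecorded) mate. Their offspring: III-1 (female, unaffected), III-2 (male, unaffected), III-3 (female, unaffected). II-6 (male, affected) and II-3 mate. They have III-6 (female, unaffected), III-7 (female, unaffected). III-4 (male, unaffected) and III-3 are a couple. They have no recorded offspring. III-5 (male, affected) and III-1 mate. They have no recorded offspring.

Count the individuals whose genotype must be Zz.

2

Obligate heterozygotes: III-6 is unaffected so carries Z and received z from II-6 (zz), so III-6 is Zz; III-7 is unaffected so carries Z and received z from II-6 (zz), so III-7 is Zz.
Every other individual is either homozygous by phenotype or has at least one consistent homozygous assignment, so the count is 2.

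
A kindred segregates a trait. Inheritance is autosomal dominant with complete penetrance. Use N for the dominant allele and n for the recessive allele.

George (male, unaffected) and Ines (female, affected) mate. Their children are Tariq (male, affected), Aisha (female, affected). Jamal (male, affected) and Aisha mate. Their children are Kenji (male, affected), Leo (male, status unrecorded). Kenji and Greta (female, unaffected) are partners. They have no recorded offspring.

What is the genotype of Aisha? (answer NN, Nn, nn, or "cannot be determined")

From phenotype alone, Aisha is NN or Nn.
Aisha is affected so carries N and received n from George (nn), so Aisha is Nn.

Nn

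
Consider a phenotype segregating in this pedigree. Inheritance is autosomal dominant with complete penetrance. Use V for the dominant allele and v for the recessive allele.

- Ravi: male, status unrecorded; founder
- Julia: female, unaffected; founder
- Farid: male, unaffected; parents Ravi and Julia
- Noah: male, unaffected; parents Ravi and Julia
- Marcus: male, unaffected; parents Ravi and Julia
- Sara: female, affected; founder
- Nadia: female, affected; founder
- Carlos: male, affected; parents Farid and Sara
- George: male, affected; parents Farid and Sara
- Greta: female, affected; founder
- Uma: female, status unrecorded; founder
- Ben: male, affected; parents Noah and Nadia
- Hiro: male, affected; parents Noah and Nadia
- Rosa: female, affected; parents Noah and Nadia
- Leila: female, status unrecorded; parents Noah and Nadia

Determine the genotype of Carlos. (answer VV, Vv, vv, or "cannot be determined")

From phenotype alone, Carlos is VV or Vv.
Carlos is affected so carries V and received v from Farid (vv), so Carlos is Vv.

Vv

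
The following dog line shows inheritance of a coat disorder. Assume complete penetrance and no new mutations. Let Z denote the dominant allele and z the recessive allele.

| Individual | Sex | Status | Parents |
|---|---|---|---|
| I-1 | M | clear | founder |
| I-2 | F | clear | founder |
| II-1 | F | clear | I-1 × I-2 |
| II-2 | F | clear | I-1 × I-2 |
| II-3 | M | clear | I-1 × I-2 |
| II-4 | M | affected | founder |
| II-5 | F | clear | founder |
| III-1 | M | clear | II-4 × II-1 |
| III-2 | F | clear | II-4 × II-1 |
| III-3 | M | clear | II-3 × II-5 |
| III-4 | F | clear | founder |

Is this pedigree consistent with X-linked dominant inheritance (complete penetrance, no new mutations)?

No

Under X-linked dominant, III-2 (clear, female) cannot arise from II-4 (affected) × II-1 (clear).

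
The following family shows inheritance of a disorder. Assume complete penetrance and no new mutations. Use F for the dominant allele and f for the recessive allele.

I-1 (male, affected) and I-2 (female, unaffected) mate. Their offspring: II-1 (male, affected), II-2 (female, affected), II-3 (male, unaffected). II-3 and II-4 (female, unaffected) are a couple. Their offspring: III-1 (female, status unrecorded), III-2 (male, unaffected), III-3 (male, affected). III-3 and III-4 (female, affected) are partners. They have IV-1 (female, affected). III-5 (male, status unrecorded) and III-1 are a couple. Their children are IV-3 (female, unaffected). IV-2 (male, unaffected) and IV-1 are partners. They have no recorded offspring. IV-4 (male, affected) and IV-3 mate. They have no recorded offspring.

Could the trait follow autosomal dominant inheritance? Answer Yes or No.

No

Under autosomal dominant, III-3 (affected, male) cannot arise from II-3 (unaffected) × II-4 (unaffected).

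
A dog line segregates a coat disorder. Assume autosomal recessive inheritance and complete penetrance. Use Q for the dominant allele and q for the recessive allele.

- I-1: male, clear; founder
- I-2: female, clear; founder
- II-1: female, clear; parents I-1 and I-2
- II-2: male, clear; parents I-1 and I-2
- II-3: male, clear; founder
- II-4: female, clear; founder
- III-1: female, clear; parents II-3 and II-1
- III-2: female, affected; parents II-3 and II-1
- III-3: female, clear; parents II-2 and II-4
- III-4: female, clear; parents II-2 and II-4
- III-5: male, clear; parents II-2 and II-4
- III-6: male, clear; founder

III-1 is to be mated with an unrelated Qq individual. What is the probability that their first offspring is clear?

II-3 is clear so carries Q and passed q to III-2 (qq), so II-3 is Qq.
II-1 is clear so carries Q and passed q to III-2 (qq), so II-1 is Qq.
III-1 is a clear offspring of II-3 (Qq) × II-1 (Qq), whose cross gives 1/4 QQ : 1/2 Qq : 1/4 qq; conditioning on being clear, III-1 is QQ with probability 1/3, Qq with probability 2/3.
Summing over parental genotype combinations, P(offspring is clear) = 1/3·1 + 2/3·3/4 = 5/6.

5/6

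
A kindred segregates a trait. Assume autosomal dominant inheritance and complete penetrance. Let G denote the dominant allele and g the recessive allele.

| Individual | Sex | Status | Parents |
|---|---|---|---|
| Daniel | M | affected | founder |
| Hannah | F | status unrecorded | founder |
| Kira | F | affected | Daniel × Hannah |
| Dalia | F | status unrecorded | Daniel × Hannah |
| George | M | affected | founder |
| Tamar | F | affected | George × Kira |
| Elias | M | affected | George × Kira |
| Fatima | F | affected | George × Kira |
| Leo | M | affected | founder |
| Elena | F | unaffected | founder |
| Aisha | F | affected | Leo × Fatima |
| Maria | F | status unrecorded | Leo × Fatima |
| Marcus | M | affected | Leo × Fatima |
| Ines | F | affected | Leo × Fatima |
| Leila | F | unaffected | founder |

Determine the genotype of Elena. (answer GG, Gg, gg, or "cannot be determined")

Elena is unaffected, so Elena is gg.

gg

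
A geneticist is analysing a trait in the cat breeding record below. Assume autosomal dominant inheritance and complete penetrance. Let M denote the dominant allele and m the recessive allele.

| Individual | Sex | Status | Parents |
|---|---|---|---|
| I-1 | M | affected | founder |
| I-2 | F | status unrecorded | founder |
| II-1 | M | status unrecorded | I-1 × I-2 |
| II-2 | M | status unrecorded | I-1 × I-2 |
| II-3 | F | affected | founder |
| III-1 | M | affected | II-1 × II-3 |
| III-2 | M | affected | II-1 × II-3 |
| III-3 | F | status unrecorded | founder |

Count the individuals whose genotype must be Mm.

No individual's genotype is forced to Mm by the pedigree, so the count is 0.

0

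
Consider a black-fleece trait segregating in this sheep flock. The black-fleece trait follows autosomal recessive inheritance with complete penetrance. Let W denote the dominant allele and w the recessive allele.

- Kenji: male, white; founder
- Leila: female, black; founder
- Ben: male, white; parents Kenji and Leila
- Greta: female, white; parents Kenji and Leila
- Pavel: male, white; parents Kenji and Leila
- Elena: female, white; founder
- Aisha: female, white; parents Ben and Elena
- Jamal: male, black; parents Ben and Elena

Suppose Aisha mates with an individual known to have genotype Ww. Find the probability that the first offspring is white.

5/6

Ben is white so carries W and received w from Leila (ww), so Ben is Ww.
Elena is white so carries W and passed w to Jamal (ww), so Elena is Ww.
Aisha is a white offspring of Ben (Ww) × Elena (Ww), whose cross gives 1/4 WW : 1/2 Ww : 1/4 ww; conditioning on being white, Aisha is WW with probability 1/3, Ww with probability 2/3.
Summing over parental genotype combinations, P(offspring is white) = 1/3·1 + 2/3·3/4 = 5/6.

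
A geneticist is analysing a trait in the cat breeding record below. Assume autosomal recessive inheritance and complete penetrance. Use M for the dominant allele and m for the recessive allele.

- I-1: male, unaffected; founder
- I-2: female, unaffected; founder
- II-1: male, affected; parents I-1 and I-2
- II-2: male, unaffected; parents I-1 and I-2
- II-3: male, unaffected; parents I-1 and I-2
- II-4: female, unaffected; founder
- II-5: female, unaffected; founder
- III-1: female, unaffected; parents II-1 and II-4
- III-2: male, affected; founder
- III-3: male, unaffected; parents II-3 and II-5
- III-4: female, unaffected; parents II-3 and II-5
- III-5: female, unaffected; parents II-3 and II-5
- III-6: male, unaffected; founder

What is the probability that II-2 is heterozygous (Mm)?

I-1 is unaffected so carries M and passed m to II-1 (mm), so I-1 is Mm.
I-2 is unaffected so carries M and passed m to II-1 (mm), so I-2 is Mm.
Their cross gives offspring ratios 1/4 MM : 1/2 Mm : 1/4 mm. Conditioning on II-2 being unaffected, P(Mm) = 1/2 / 3/4 = 2/3.

2/3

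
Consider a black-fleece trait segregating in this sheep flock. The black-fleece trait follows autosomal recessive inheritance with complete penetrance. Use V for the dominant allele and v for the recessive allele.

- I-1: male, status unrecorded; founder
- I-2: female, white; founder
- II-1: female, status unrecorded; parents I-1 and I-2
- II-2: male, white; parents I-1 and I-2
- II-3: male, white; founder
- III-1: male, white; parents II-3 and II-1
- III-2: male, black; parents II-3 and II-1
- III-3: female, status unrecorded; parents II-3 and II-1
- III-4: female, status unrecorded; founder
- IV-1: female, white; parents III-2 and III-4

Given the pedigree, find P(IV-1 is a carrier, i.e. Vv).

IV-1 is white so carries V and received v from III-2 (vv), so IV-1 is Vv, giving P(Vv) = 1.

1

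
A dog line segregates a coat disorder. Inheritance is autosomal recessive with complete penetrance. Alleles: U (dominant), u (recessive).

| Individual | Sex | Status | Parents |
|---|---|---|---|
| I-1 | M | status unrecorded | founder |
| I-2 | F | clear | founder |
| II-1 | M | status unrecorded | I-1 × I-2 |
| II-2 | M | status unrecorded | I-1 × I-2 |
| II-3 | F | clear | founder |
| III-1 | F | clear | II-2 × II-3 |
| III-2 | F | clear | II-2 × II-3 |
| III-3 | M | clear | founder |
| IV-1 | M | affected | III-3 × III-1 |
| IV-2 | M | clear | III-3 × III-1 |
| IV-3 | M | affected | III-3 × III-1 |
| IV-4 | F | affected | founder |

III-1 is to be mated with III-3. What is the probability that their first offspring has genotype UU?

1/4

III-1 is clear so carries U and passed u to IV-1 (uu), so III-1 is Uu.
III-3 is clear so carries U and passed u to IV-1 (uu), so III-3 is Uu.
The cross gives 1/4 UU : 1/2 Uu : 1/4 uu, so P(offspring has genotype UU) = 1/4.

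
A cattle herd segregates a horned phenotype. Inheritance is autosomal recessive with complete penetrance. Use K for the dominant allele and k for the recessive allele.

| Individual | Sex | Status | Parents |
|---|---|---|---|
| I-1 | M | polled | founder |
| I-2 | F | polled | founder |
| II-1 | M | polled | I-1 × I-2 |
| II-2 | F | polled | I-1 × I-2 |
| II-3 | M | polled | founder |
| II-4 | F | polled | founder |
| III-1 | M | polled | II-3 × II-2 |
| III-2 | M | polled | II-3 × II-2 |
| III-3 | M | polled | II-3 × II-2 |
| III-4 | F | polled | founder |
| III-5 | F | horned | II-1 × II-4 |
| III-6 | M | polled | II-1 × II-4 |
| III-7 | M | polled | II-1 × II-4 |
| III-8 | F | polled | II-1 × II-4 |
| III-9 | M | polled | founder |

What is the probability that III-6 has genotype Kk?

2/3

II-1 is polled so carries K and passed k to III-5 (kk), so II-1 is Kk.
II-4 is polled so carries K and passed k to III-5 (kk), so II-4 is Kk.
Their cross gives offspring ratios 1/4 KK : 1/2 Kk : 1/4 kk. Conditioning on III-6 being polled, P(Kk) = 1/2 / 3/4 = 2/3.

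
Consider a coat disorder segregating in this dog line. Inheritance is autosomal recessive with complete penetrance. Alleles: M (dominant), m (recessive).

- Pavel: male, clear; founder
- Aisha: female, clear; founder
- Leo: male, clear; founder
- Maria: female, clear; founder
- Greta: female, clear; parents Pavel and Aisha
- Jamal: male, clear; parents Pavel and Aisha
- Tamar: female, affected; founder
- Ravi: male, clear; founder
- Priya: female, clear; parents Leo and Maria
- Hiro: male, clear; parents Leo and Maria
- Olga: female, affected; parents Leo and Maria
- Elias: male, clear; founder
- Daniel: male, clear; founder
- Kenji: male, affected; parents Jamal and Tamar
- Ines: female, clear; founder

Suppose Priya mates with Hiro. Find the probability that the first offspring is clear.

Leo is clear so carries M and passed m to Olga (mm), so Leo is Mm.
Maria is clear so carries M and passed m to Olga (mm), so Maria is Mm.
Priya is a clear offspring of Leo (Mm) × Maria (Mm), whose cross gives 1/4 MM : 1/2 Mm : 1/4 mm; conditioning on being clear, Priya is MM with probability 1/3, Mm with probability 2/3.
Hiro is a clear offspring of Leo (Mm) × Maria (Mm), whose cross gives 1/4 MM : 1/2 Mm : 1/4 mm; conditioning on being clear, Hiro is MM with probability 1/3, Mm with probability 2/3.
Summing over parental genotype combinations, P(offspring is clear) = 1/9·1 + 2/9·1 + 2/9·1 + 4/9·3/4 = 8/9.

8/9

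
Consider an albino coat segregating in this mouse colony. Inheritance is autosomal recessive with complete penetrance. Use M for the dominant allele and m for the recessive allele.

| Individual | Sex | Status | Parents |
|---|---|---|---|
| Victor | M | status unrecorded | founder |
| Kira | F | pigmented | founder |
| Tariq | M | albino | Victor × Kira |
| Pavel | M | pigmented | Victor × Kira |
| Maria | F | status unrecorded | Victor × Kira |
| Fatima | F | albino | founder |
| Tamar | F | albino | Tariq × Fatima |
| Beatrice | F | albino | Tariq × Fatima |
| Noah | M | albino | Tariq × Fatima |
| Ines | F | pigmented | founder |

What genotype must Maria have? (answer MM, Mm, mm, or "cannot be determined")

Maria's phenotype is unrecorded, and no parent or child forces a single allele at both positions; consistent genotype assignments exist with Maria as MM or Mm or mm.

cannot be determined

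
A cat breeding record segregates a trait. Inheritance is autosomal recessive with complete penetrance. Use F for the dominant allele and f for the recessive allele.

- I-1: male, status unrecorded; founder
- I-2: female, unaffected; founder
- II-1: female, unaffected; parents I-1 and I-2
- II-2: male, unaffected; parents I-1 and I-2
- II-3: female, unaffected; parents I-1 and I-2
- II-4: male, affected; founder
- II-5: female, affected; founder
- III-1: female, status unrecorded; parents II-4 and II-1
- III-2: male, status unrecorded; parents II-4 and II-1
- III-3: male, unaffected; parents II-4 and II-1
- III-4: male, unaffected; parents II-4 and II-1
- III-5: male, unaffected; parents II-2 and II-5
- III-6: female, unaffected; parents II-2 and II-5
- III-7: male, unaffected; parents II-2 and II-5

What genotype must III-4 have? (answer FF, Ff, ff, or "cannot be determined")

From phenotype alone, III-4 is FF or Ff.
III-4 is unaffected so carries F and received f from II-4 (ff), so III-4 is Ff.

Ff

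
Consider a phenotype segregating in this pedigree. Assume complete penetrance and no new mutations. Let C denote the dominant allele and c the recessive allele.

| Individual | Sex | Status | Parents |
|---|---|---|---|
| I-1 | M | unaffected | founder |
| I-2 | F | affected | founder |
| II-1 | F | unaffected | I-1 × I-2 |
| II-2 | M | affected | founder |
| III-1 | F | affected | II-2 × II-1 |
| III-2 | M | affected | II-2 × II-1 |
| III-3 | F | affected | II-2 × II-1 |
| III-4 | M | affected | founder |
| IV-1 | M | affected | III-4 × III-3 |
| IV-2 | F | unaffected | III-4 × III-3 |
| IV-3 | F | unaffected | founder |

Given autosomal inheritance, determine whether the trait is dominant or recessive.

dominant

III-4 and III-3 are both affected yet have an unaffected child IV-2. Under a recessive model two affected parents are homozygous and every child would be affected, so the trait cannot be recessive.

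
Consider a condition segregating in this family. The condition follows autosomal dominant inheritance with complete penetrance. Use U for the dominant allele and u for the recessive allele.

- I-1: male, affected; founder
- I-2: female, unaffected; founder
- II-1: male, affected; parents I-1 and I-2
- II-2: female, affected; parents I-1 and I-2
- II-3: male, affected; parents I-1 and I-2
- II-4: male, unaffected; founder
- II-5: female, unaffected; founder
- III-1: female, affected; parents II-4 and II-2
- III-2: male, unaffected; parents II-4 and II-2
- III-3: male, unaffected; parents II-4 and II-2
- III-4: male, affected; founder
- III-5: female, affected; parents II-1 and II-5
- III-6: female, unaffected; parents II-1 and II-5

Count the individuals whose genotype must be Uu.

5

Obligate heterozygotes: II-1 is affected so carries U and received u from I-2 (uu), so II-1 is Uu; II-2 is affected so carries U and received u from I-2 (uu), so II-2 is Uu; II-3 is affected so carries U and received u from I-2 (uu), so II-3 is Uu; III-1 is affected so carries U and received u from II-4 (uu), so III-1 is Uu; III-5 is affected so carries U and received u from II-5 (uu), so III-5 is Uu.
Every other individual is either homozygous by phenotype or has at least one consistent homozygous assignment, so the count is 5.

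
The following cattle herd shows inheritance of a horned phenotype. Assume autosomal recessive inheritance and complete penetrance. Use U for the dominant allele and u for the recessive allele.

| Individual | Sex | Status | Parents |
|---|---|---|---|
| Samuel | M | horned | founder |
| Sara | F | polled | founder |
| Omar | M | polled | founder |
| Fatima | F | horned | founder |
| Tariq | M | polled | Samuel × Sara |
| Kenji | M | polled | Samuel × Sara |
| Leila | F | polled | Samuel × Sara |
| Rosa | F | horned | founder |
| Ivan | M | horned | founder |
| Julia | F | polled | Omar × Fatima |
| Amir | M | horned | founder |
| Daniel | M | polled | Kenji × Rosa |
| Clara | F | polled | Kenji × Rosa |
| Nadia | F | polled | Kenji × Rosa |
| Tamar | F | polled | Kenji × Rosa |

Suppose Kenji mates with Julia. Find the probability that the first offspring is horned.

Kenji is polled so carries U and received u from Samuel (uu), so Kenji is Uu.
Julia is polled so carries U and received u from Fatima (uu), so Julia is Uu.
The cross gives 1/4 UU : 1/2 Uu : 1/4 uu, so P(offspring is horned) = 1/4.

1/4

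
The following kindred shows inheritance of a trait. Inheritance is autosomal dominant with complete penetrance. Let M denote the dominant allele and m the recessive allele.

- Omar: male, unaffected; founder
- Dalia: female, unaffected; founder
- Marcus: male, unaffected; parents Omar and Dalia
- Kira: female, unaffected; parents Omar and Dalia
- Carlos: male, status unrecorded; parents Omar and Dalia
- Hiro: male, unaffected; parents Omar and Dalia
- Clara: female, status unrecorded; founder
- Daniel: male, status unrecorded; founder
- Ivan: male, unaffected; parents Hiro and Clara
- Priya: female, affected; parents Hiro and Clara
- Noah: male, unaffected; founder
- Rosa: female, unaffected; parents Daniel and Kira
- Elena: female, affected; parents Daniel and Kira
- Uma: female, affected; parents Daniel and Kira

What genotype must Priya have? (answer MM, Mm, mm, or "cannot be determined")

From phenotype alone, Priya is MM or Mm.
Priya is affected so carries M and received m from Hiro (mm), so Priya is Mm.

Mm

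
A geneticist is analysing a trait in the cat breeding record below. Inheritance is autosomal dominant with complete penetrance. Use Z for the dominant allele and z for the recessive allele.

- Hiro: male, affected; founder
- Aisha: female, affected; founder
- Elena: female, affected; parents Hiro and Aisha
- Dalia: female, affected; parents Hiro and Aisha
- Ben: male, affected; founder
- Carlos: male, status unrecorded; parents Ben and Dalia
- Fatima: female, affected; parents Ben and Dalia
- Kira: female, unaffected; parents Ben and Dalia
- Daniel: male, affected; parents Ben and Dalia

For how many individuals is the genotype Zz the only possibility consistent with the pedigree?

2

Obligate heterozygotes: Dalia is affected so carries Z and passed z to Kira (zz), so Dalia is Zz; Ben is affected so carries Z and passed z to Kira (zz), so Ben is Zz.
Every other individual is either homozygous by phenotype or has at least one consistent homozygous assignment, so the count is 2.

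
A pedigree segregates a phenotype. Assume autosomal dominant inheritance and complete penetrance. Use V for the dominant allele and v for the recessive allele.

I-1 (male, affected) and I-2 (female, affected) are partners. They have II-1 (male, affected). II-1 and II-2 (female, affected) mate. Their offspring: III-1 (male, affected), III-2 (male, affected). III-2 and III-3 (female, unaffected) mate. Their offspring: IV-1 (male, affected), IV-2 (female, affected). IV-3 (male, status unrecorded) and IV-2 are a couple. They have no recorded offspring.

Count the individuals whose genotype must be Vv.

Obligate heterozygotes: IV-1 is affected so carries V and received v from III-3 (vv), so IV-1 is Vv; IV-2 is affected so carries V and received v from III-3 (vv), so IV-2 is Vv.
Every other individual is either homozygous by phenotype or has at least one consistent homozygous assignment, so the count is 2.

2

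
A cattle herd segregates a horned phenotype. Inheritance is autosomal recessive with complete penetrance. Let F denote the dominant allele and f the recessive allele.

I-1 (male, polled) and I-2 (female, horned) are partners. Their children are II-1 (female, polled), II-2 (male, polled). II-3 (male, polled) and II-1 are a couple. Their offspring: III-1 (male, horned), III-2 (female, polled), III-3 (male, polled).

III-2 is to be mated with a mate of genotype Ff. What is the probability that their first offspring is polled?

5/6

II-3 is polled so carries F and passed f to III-1 (ff), so II-3 is Ff.
II-1 is polled so carries F and received f from I-2 (ff), so II-1 is Ff.
III-2 is a polled offspring of II-3 (Ff) × II-1 (Ff), whose cross gives 1/4 FF : 1/2 Ff : 1/4 ff; conditioning on being polled, III-2 is FF with probability 1/3, Ff with probability 2/3.
Summing over parental genotype combinations, P(offspring is polled) = 1/3·1 + 2/3·3/4 = 5/6.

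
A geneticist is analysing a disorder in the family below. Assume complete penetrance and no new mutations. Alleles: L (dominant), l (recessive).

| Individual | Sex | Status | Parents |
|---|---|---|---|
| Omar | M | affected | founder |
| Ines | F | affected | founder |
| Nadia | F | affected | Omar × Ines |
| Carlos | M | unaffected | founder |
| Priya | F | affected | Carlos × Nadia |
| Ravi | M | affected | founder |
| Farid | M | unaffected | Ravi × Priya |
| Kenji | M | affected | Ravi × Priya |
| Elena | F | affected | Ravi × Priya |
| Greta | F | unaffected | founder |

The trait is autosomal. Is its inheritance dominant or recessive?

dominant

Ravi and Priya are both affected yet have an unaffected child Farid. Under a recessive model two affected parents are homozygous and every child would be affected, so the trait cannot be recessive.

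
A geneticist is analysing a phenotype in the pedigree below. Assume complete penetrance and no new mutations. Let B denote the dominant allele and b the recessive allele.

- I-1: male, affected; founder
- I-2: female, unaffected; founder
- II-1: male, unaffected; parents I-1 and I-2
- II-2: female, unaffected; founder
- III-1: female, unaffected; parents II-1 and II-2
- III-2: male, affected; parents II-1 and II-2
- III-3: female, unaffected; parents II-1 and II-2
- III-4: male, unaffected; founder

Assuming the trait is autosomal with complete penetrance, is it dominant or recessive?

recessive

II-1 and II-2 are both unaffected yet have an affected child III-2. Under dominance, an affected child requires at least one affected parent, so the trait cannot be dominant.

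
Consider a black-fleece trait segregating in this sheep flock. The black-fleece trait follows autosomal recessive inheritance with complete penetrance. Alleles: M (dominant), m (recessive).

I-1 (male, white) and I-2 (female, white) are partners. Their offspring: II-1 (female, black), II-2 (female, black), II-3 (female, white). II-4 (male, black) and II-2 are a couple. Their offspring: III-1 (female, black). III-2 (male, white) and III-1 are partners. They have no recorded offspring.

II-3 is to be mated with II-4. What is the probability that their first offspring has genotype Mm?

2/3

I-1 is white so carries M and passed m to II-1 (mm), so I-1 is Mm.
I-2 is white so carries M and passed m to II-1 (mm), so I-2 is Mm.
II-3 is a white offspring of I-1 (Mm) × I-2 (Mm), whose cross gives 1/4 MM : 1/2 Mm : 1/4 mm; conditioning on being white, II-3 is MM with probability 1/3, Mm with probability 2/3.
II-4 is black, so II-4 is mm.
Summing over parental genotype combinations, P(offspring has genotype Mm) = 1/3·1 + 2/3·1/2 = 2/3.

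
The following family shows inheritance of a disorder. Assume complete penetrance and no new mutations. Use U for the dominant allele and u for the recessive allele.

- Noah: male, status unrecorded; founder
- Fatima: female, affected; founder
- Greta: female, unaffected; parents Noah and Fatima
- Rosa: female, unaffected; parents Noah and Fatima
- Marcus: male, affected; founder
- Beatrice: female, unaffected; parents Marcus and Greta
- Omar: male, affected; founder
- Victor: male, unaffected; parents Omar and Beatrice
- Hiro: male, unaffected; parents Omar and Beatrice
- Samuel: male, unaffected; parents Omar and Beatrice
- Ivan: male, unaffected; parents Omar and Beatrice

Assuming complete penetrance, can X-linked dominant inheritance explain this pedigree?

Under X-linked dominant, Beatrice (unaffected, female) cannot arise from Marcus (affected) × Greta (unaffected).

No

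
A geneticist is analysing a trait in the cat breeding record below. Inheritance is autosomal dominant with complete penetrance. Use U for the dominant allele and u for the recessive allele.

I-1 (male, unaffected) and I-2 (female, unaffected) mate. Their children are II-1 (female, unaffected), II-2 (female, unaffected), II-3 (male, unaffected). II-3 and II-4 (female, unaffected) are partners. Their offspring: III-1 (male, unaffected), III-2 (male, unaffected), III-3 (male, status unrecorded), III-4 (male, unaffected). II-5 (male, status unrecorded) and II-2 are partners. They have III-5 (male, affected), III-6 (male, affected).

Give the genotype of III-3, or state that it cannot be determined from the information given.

uu

From phenotype alone, III-3 is UU or Uu or uu.
III-3 received u from II-3 (uu) and received u from II-4 (uu), so III-3 is uu.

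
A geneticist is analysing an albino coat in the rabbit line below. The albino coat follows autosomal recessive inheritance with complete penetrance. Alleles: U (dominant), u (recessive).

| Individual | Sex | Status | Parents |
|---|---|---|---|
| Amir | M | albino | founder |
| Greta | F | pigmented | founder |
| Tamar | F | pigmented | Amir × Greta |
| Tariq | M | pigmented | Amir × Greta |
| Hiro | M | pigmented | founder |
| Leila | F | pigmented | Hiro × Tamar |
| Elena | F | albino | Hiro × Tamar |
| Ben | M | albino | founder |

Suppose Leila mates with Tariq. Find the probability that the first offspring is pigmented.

5/6

Hiro is pigmented so carries U and passed u to Elena (uu), so Hiro is Uu.
Tamar is pigmented so carries U and received u from Amir (uu), so Tamar is Uu.
Leila is a pigmented offspring of Hiro (Uu) × Tamar (Uu), whose cross gives 1/4 UU : 1/2 Uu : 1/4 uu; conditioning on being pigmented, Leila is UU with probability 1/3, Uu with probability 2/3.
Tariq is pigmented so carries U and received u from Amir (uu), so Tariq is Uu.
Summing over parental genotype combinations, P(offspring is pigmented) = 1/3·1 + 2/3·3/4 = 5/6.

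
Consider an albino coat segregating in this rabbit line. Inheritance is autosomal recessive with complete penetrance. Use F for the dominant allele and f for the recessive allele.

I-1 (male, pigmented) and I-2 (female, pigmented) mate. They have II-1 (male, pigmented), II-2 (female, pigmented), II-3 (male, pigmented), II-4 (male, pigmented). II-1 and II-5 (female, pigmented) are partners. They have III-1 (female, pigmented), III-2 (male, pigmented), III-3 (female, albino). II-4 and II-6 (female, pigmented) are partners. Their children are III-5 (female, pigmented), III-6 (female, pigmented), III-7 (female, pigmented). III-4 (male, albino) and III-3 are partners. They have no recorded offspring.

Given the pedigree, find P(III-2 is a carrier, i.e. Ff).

II-1 is pigmented so carries F and passed f to III-3 (ff), so II-1 is Ff.
II-5 is pigmented so carries F and passed f to III-3 (ff), so II-5 is Ff.
Their cross gives offspring ratios 1/4 FF : 1/2 Ff : 1/4 ff. Conditioning on III-2 being pigmented, P(Ff) = 1/2 / 3/4 = 2/3.

2/3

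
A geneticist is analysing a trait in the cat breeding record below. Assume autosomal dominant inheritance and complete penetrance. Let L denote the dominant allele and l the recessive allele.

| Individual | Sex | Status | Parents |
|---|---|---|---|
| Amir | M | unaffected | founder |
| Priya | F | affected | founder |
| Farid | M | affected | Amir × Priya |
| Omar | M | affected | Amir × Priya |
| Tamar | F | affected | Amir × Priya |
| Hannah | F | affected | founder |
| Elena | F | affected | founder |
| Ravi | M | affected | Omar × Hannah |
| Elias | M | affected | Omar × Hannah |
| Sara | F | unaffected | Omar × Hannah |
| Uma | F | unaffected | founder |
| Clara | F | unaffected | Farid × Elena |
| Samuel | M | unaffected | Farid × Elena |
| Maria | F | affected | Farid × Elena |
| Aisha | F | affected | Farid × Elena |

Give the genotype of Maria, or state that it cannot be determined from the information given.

Maria's phenotype allows LL or Ll, and no parent or child forces a single allele at both positions; consistent genotype assignments exist with Maria as LL or Ll.

cannot be determined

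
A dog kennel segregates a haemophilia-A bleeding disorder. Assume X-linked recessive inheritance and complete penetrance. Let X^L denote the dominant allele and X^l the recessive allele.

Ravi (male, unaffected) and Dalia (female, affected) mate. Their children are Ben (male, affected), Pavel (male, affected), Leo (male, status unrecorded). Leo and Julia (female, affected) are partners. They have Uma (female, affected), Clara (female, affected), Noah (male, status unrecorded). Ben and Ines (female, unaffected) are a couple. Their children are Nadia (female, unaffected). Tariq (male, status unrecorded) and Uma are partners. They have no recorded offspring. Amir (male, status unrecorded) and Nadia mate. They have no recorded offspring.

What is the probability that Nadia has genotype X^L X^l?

Nadia is unaffected so carries L and received l from Ben (X^l Y), so Nadia is X^L X^l, giving P(X^L X^l) = 1.

1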